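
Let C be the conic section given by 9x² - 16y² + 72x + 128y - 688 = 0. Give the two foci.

(-14, 4) and (6, 4)

Group: 9(x² + 8x) -16(y² - 8y) = 688
Complete the square: 9(x + 4)² -16(y - 4)² = 688 + 144 - 256 = 576
Divide through by 576 to get (x + 4)²/64 - (y - 4)²/36 = 1.
Hyperbola, center (-4, 4), transverse axis horizontal; a² = 64, b² = 36.
c² = a² + b² = 64 + 36 = 100, so c = 10.
Foci lie on the horizontal axis through the center: (h ± c, k).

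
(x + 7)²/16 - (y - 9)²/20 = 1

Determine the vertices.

(-11, 9) and (-3, 9)

Center (-7, 9). The positive term is the x-term, so the transverse axis is horizontal; a² = 16, b² = 20.
a = 4. Vertices at (h ± a, k).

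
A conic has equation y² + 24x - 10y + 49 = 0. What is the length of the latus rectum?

Only y is squared. Complete the square in y: (y - 5)² = -24(x + 1).
Vertex (-1, 5); 4p = -24 so p = -6. Opens left.
Latus rectum length = |4p| = 24.

24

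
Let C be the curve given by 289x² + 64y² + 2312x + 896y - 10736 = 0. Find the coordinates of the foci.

Group: 289(x² + 8x) + 64(y² + 14y) = 10736
Complete the square in x and y: 289(x + 4)² + 64(y + 7)² = 10736 + 4624 + 3136 = 18496
Divide through by 18496 to get (x + 4)²/64 + (y + 7)²/289 = 1.
Ellipse, center (-4, -7), major axis vertical; a² = 289, b² = 64.
c² = a² - b² = 289 - 64 = 225, so c = 15.
Foci lie on the vertical axis through the center: (h, k ± c).

(-4, -22) and (-4, 8)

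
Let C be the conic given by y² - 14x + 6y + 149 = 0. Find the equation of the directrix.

x = 13/2

Only y is squared. Complete the square in y: (y + 3)² = 14(x - 10).
Vertex (10, -3); 4p = 14 so p = 7/2. Opens right.
Directrix is the vertical line x = h − p = 10 − (7/2) = 13/2.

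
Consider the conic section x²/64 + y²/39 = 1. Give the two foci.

Center (0, 0). The larger denominator 64 sits under the x-term, so the major axis is horizontal; a² = 64, b² = 39.
c² = a² - b² = 64 - 39 = 25, so c = 5.
Foci lie on the horizontal axis through the center: (h ± c, k).

(-5, 0) and (5, 0)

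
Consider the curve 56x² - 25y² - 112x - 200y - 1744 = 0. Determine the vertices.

Group: 56(x² - 2x) -25(y² + 8y) = 1744
Completing the square gives 56(x - 1)² -25(y + 4)² = 1744 + 56 - 400 = 1400.
Divide by 1400: (x - 1)²/25 - (y + 4)²/56 = 1
Hyperbola, center (1, -4), transverse axis horizontal; a² = 25, b² = 56.
a = 5. Vertices at (h ± a, k).

(-4, -4) and (6, -4)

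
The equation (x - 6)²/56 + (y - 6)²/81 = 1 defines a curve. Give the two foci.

Center (6, 6). The larger denominator 81 sits under the y-term, so the major axis is vertical; a² = 81, b² = 56.
c² = a² - b² = 81 - 56 = 25, so c = 5.
Foci lie on the vertical axis through the center: (h, k ± c).

(6, 1) and (6, 11)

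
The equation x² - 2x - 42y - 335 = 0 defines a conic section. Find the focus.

Only x is squared. Complete the square in x: (x - 1)² = 42(y + 8).
Vertex (1, -8); 4p = 42 so p = 21/2. Opens up.
Focus is p units from the vertex along the axis: (h, k + p).

(1, 5/2)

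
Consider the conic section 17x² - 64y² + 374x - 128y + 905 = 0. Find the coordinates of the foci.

(-20, -1) and (-2, -1)

Rearranging, 17(x² + 22x) -64(y² + 2y) = -905.
Complete the square: 17(x + 11)² -64(y + 1)² = -905 + 2057 - 64 = 1088
Divide by 1088: (x + 11)²/64 - (y + 1)²/17 = 1
Hyperbola, center (-11, -1), transverse axis horizontal; a² = 64, b² = 17.
c² = a² + b² = 64 + 17 = 81, so c = 9.
Foci lie on the horizontal axis through the center: (h ± c, k).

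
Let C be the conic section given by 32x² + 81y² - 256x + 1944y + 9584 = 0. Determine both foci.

Group: 32(x² - 8x) + 81(y² + 24y) = -9584
Complete the square: 32(x - 4)² + 81(y + 12)² = -9584 + 512 + 11664 = 2592
Divide through by 2592 to get (x - 4)²/81 + (y + 12)²/32 = 1.
Ellipse, center (4, -12), major axis horizontal; a² = 81, b² = 32.
c² = a² - b² = 81 - 32 = 49, so c = 7.
Foci lie on the horizontal axis through the center: (h ± c, k).

(-3, -12) and (11, -12)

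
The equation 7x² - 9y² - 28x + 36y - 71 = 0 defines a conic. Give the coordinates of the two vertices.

Rearranging, 7(x² - 4x) -9(y² - 4y) = 71.
Completing the square gives 7(x - 2)² -9(y - 2)² = 71 + 28 - 36 = 63.
Dividing both sides by 63: (x - 2)²/9 - (y - 2)²/7 = 1
Hyperbola, center (2, 2), transverse axis horizontal; a² = 9, b² = 7.
a = 3. Vertices at (h ± a, k).

(-1, 2) and (5, 2)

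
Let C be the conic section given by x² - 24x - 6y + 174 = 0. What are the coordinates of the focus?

(12, 13/2)

Only x is squared. Complete the square in x: (x - 12)² = 6(y - 5).
Vertex (12, 5); 4p = 6 so p = 3/2. Opens up.
Focus is p units from the vertex along the axis: (h, k + p).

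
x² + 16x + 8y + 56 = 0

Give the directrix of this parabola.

y = 3

Only x is squared. Complete the square in x: (x + 8)² = -8(y - 1).
Vertex (-8, 1); 4p = -8 so p = -2. Opens down.
Directrix is the horizontal line y = k − p = 1 − (-2) = 3.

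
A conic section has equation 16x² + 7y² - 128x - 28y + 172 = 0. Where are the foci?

(4, -1) and (4, 5)

Group: 16(x² - 8x) + 7(y² - 4y) = -172
Complete the square: 16(x - 4)² + 7(y - 2)² = -172 + 256 + 28 = 112
Divide by 112: (x - 4)²/7 + (y - 2)²/16 = 1
Ellipse, center (4, 2), major axis vertical; a² = 16, b² = 7.
c² = a² - b² = 16 - 7 = 9, so c = 3.
Foci lie on the vertical axis through the center: (h, k ± c).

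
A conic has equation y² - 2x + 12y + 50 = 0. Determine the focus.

(15/2, -6)

Only y is squared. Complete the square in y: (y + 6)² = 2(x - 7).
Vertex (7, -6); 4p = 2 so p = 1/2. Opens right.
Focus is p units from the vertex along the axis: (h + p, k).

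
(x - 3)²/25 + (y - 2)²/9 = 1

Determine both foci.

(-1, 2) and (7, 2)

Center (3, 2). The larger denominator 25 sits under the x-term, so the major axis is horizontal; a² = 25, b² = 9.
c² = a² - b² = 25 - 9 = 16, so c = 4.
Foci lie on the horizontal axis through the center: (h ± c, k).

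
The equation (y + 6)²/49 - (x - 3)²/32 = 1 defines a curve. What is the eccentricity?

e = 9/7

Center (3, -6). The positive term is the y-term, so the transverse axis is vertical; a² = 49, b² = 32.
c² = a² + b² = 81, so c = 9.
e = c/a = 9/7.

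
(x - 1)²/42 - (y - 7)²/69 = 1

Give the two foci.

(1 - √111, 7) and (1 + √111, 7)

Center (1, 7). The positive term is the x-term, so the transverse axis is horizontal; a² = 42, b² = 69.
c² = a² + b² = 42 + 69 = 111, so c = √111.
Foci lie on the horizontal axis through the center: (h ± c, k).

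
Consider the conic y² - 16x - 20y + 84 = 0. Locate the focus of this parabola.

(3, 10)

Only y is squared. Complete the square in y: (y - 10)² = 16(x + 1).
Vertex (-1, 10); 4p = 16 so p = 4. Opens right.
Focus is p units from the vertex along the axis: (h + p, k).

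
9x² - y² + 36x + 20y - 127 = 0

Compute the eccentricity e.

Group: 9(x² + 4x) -(y² - 20y) = 127
9(x + 2)² -(y - 10)² = 127 + 36 - 100 = 63
Divide by 63: (x + 2)²/7 - (y - 10)²/63 = 1
Hyperbola, center (-2, 10), transverse axis horizontal; a² = 7, b² = 63.
c² = a² + b² = 70, so c = √70.
e = c/a = √70/√7 = √10.

e = √10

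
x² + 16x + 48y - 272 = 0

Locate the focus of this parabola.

(-8, -5)

Only x is squared. Complete the square in x: (x + 8)² = -48(y - 7).
Vertex (-8, 7); 4p = -48 so p = -12. Opens down.
Focus is p units from the vertex along the axis: (h, k + p).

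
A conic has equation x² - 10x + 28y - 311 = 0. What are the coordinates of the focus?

Only x is squared. Complete the square in x: (x - 5)² = -28(y - 12).
Vertex (5, 12); 4p = -28 so p = -7. Opens down.
Focus is p units from the vertex along the axis: (h, k + p).

(5, 5)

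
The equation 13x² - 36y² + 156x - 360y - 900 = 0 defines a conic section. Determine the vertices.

Rearranging, 13(x² + 12x) -36(y² + 10y) = 900.
13(x + 6)² -36(y + 5)² = 900 + 468 - 900 = 468
Divide by 468: (x + 6)²/36 - (y + 5)²/13 = 1
Hyperbola, center (-6, -5), transverse axis horizontal; a² = 36, b² = 13.
a = 6. Vertices at (h ± a, k).

(-12, -5) and (0, -5)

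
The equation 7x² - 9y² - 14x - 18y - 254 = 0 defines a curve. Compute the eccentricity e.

7(x² - 2x) -9(y² + 2y) = 254
Complete the square in x and y: 7(x - 1)² -9(y + 1)² = 254 + 7 - 9 = 252
Divide through by 252 to get (x - 1)²/36 - (y + 1)²/28 = 1.
Hyperbola, center (1, -1), transverse axis horizontal; a² = 36, b² = 28.
c² = a² + b² = 64, so c = 8.
e = c/a = 8/6 = 4/3.

e = 4/3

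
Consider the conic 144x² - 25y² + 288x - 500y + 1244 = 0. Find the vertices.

(-1, -22) and (-1, 2)

144(x² + 2x) -25(y² + 20y) = -1244
Completing the square gives 144(x + 1)² -25(y + 10)² = -1244 + 144 - 2500 = -3600.
Divide by -3600: (y + 10)²/144 - (x + 1)²/25 = 1
Hyperbola, center (-1, -10), transverse axis vertical; a² = 144, b² = 25.
a = 12. Vertices at (h, k ± a).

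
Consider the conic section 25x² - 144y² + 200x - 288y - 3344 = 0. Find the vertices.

(-16, -1) and (8, -1)

Rearranging, 25(x² + 8x) -144(y² + 2y) = 3344.
Completing the square gives 25(x + 4)² -144(y + 1)² = 3344 + 400 - 144 = 3600.
Divide through by 3600 to get (x + 4)²/144 - (y + 1)²/25 = 1.
Hyperbola, center (-4, -1), transverse axis horizontal; a² = 144, b² = 25.
a = 12. Vertices at (h ± a, k).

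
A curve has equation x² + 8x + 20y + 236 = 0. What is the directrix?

y = -6

Only x is squared. Complete the square in x: (x + 4)² = -20(y + 11).
Vertex (-4, -11); 4p = -20 so p = -5. Opens down.
Directrix is the horizontal line y = k − p = -11 − (-5) = -6.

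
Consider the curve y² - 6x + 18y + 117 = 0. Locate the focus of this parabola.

(15/2, -9)

Only y is squared. Complete the square in y: (y + 9)² = 6(x - 6).
Vertex (6, -9); 4p = 6 so p = 3/2. Opens right.
Focus is p units from the vertex along the axis: (h + p, k).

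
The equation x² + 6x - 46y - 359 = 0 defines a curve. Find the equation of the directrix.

Only x is squared. Complete the square in x: (x + 3)² = 46(y + 8).
Vertex (-3, -8); 4p = 46 so p = 23/2. Opens up.
Directrix is the horizontal line y = k − p = -8 − (23/2) = -39/2.

y = -39/2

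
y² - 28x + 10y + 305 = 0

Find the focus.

(17, -5)

Only y is squared. Complete the square in y: (y + 5)² = 28(x - 10).
Vertex (10, -5); 4p = 28 so p = 7. Opens right.
Focus is p units from the vertex along the axis: (h + p, k).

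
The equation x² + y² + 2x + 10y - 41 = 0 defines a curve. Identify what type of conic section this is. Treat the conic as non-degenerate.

circle

No xy term. Coefficients of x² and y² are A = 1, C = 1.
A = C (same sign) ⇒ circle.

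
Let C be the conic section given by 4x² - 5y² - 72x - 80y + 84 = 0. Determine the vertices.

4(x² - 18x) -5(y² + 16y) = -84
Completing the square gives 4(x - 9)² -5(y + 8)² = -84 + 324 - 320 = -80.
Divide by -80: (y + 8)²/16 - (x - 9)²/20 = 1
Hyperbola, center (9, -8), transverse axis vertical; a² = 16, b² = 20.
a = 4. Vertices at (h, k ± a).

(9, -12) and (9, -4)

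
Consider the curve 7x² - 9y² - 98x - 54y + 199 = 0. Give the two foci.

Group: 7(x² - 14x) -9(y² + 6y) = -199
Completing the square gives 7(x - 7)² -9(y + 3)² = -199 + 343 - 81 = 63.
Divide by 63: (x - 7)²/9 - (y + 3)²/7 = 1
Hyperbola, center (7, -3), transverse axis horizontal; a² = 9, b² = 7.
c² = a² + b² = 9 + 7 = 16, so c = 4.
Foci lie on the horizontal axis through the center: (h ± c, k).

(3, -3) and (11, -3)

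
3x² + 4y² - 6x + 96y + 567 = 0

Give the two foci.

Group the x- and y-terms: 3(x² - 2x) + 4(y² + 24y) = -567
Complete the square: 3(x - 1)² + 4(y + 12)² = -567 + 3 + 576 = 12
Divide through by 12 to get (x - 1)²/4 + (y + 12)²/3 = 1.
Ellipse, center (1, -12), major axis horizontal; a² = 4, b² = 3.
c² = a² - b² = 4 - 3 = 1, so c = 1.
Foci lie on the horizontal axis through the center: (h ± c, k).

(0, -12) and (2, -12)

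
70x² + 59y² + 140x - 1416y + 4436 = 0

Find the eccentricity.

70(x² + 2x) + 59(y² - 24y) = -4436
70(x + 1)² + 59(y - 12)² = -4436 + 70 + 8496 = 4130
Divide through by 4130 to get (x + 1)²/59 + (y - 12)²/70 = 1.
Ellipse, center (-1, 12), major axis vertical; a² = 70, b² = 59.
c² = a² - b² = 11, so c = √11.
e = c/a = √11/√70 = √770/70.

e = √770/70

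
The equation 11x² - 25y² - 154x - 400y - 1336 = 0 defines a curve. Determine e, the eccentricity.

Group the x- and y-terms: 11(x² - 14x) -25(y² + 16y) = 1336
Complete the square: 11(x - 7)² -25(y + 8)² = 1336 + 539 - 1600 = 275
Dividing both sides by 275: (x - 7)²/25 - (y + 8)²/11 = 1
Hyperbola, center (7, -8), transverse axis horizontal; a² = 25, b² = 11.
c² = a² + b² = 36, so c = 6.
e = c/a = 6/5.

e = 6/5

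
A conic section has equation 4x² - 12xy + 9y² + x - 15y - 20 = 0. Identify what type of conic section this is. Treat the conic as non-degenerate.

A = 4, B = -12, C = 9.
Discriminant B² − 4AC = (-12)² − 4·4·9 = 0.
B² − 4AC = 0 ⇒ parabola.

parabola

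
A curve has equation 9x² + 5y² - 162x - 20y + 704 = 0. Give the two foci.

(9, 0) and (9, 4)

9(x² - 18x) + 5(y² - 4y) = -704
Completing the square gives 9(x - 9)² + 5(y - 2)² = -704 + 729 + 20 = 45.
Dividing both sides by 45: (x - 9)²/5 + (y - 2)²/9 = 1
Ellipse, center (9, 2), major axis vertical; a² = 9, b² = 5.
c² = a² - b² = 9 - 5 = 4, so c = 2.
Foci lie on the vertical axis through the center: (h, k ± c).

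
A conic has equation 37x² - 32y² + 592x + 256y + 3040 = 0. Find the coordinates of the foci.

(-8, 4 - √69) and (-8, 4 + √69)

37(x² + 16x) -32(y² - 8y) = -3040
Completing the square gives 37(x + 8)² -32(y - 4)² = -3040 + 2368 - 512 = -1184.
Divide by -1184: (y - 4)²/37 - (x + 8)²/32 = 1
Hyperbola, center (-8, 4), transverse axis vertical; a² = 37, b² = 32.
c² = a² + b² = 37 + 32 = 69, so c = √69.
Foci lie on the vertical axis through the center: (h, k ± c).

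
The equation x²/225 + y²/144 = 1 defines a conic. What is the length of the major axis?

30

Center (0, 0). The larger denominator 225 sits under the x-term, so the major axis is horizontal; a² = 225, b² = 144.
a² = 225 so a = 15; the major axis has length 2a = 30.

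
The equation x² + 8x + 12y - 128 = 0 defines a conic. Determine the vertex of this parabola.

Only x is squared. Complete the square in x: (x + 4)² = -12(y - 12).
Vertex (-4, 12); 4p = -12 so p = -3. Opens down.

(-4, 12)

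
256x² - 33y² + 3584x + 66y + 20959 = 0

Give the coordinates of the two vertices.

(-7, -15) and (-7, 17)

Group the x- and y-terms: 256(x² + 14x) -33(y² - 2y) = -20959
Complete the square: 256(x + 7)² -33(y - 1)² = -20959 + 12544 - 33 = -8448
Dividing both sides by -8448: (y - 1)²/256 - (x + 7)²/33 = 1
Hyperbola, center (-7, 1), transverse axis vertical; a² = 256, b² = 33.
a = 16. Vertices at (h, k ± a).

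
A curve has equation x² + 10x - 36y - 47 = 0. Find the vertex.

(-5, -2)

Only x is squared. Complete the square in x: (x + 5)² = 36(y + 2).
Vertex (-5, -2); 4p = 36 so p = 9. Opens up.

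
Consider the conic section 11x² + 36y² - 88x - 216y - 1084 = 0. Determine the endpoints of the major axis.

(-8, 3) and (16, 3)

Group the x- and y-terms: 11(x² - 8x) + 36(y² - 6y) = 1084
Complete the square: 11(x - 4)² + 36(y - 3)² = 1084 + 176 + 324 = 1584
Divide through by 1584 to get (x - 4)²/144 + (y - 3)²/44 = 1.
Ellipse, center (4, 3), major axis horizontal; a² = 144, b² = 44.
a = 12. Vertices at (h ± a, k).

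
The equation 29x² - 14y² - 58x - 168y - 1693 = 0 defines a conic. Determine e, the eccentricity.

e = √602/14

Group: 29(x² - 2x) -14(y² + 12y) = 1693
Complete the square in x and y: 29(x - 1)² -14(y + 6)² = 1693 + 29 - 504 = 1218
Dividing both sides by 1218: (x - 1)²/42 - (y + 6)²/87 = 1
Hyperbola, center (1, -6), transverse axis horizontal; a² = 42, b² = 87.
c² = a² + b² = 129, so c = √129.
e = c/a = √129/√42 = √602/14.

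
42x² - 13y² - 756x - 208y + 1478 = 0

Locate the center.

(9, -8)

Group the x- and y-terms: 42(x² - 18x) -13(y² + 16y) = -1478
Complete the square in x and y: 42(x - 9)² -13(y + 8)² = -1478 + 3402 - 832 = 1092
Dividing both sides by 1092: (x - 9)²/26 - (y + 8)²/84 = 1
Hyperbola with center (9, -8).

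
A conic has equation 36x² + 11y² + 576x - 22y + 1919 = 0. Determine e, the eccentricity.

e = 5/6

Group: 36(x² + 16x) + 11(y² - 2y) = -1919
Complete the square: 36(x + 8)² + 11(y - 1)² = -1919 + 2304 + 11 = 396
Divide through by 396 to get (x + 8)²/11 + (y - 1)²/36 = 1.
Ellipse, center (-8, 1), major axis vertical; a² = 36, b² = 11.
c² = a² - b² = 25, so c = 5.
e = c/a = 5/6.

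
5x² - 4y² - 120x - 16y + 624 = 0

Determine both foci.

(6, -2) and (18, -2)

5(x² - 24x) -4(y² + 4y) = -624
Complete the square in x and y: 5(x - 12)² -4(y + 2)² = -624 + 720 - 16 = 80
Divide by 80: (x - 12)²/16 - (y + 2)²/20 = 1
Hyperbola, center (12, -2), transverse axis horizontal; a² = 16, b² = 20.
c² = a² + b² = 16 + 20 = 36, so c = 6.
Foci lie on the horizontal axis through the center: (h ± c, k).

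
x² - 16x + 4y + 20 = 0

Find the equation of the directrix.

y = 12

Only x is squared. Complete the square in x: (x - 8)² = -4(y - 11).
Vertex (8, 11); 4p = -4 so p = -1. Opens down.
Directrix is the horizontal line y = k − p = 11 − (-1) = 12.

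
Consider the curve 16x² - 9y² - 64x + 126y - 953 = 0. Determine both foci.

Group: 16(x² - 4x) -9(y² - 14y) = 953
16(x - 2)² -9(y - 7)² = 953 + 64 - 441 = 576
Divide by 576: (x - 2)²/36 - (y - 7)²/64 = 1
Hyperbola, center (2, 7), transverse axis horizontal; a² = 36, b² = 64.
c² = a² + b² = 36 + 64 = 100, so c = 10.
Foci lie on the horizontal axis through the center: (h ± c, k).

(-8, 7) and (12, 7)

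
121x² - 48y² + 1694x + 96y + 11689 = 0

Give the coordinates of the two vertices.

Rearranging, 121(x² + 14x) -48(y² - 2y) = -11689.
Completing the square gives 121(x + 7)² -48(y - 1)² = -11689 + 5929 - 48 = -5808.
Divide through by -5808 to get (y - 1)²/121 - (x + 7)²/48 = 1.
Hyperbola, center (-7, 1), transverse axis vertical; a² = 121, b² = 48.
a = 11. Vertices at (h, k ± a).

(-7, -10) and (-7, 12)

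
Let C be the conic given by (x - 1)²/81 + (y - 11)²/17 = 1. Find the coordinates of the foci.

(-7, 11) and (9, 11)

Center (1, 11). The larger denominator 81 sits under the x-term, so the major axis is horizontal; a² = 81, b² = 17.
c² = a² - b² = 81 - 17 = 64, so c = 8.
Foci lie on the horizontal axis through the center: (h ± c, k).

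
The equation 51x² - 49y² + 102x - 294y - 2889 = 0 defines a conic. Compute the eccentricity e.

e = 10/7

Group the x- and y-terms: 51(x² + 2x) -49(y² + 6y) = 2889
51(x + 1)² -49(y + 3)² = 2889 + 51 - 441 = 2499
Divide through by 2499 to get (x + 1)²/49 - (y + 3)²/51 = 1.
Hyperbola, center (-1, -3), transverse axis horizontal; a² = 49, b² = 51.
c² = a² + b² = 100, so c = 10.
e = c/a = 10/7.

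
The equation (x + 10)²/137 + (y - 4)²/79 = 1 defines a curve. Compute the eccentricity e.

e = √7946/137

Center (-10, 4). The larger denominator 137 sits under the x-term, so the major axis is horizontal; a² = 137, b² = 79.
c² = a² - b² = 58, so c = √58.
e = c/a = √58/√137 = √7946/137.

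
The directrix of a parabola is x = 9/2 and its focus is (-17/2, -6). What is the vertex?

(-2, -6)

The vertex is the midpoint between the focus and the directrix along the axis of symmetry.
Axis is horizontal (directrix is vertical). Vertex x-coordinate = (-17/2 + 9/2)/2 = -2; y-coordinate = -6.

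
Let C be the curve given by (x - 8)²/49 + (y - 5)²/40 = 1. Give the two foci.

Center (8, 5). The larger denominator 49 sits under the x-term, so the major axis is horizontal; a² = 49, b² = 40.
c² = a² - b² = 49 - 40 = 9, so c = 3.
Foci lie on the horizontal axis through the center: (h ± c, k).

(5, 5) and (11, 5)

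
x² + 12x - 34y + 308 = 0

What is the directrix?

y = -1/2

Only x is squared. Complete the square in x: (x + 6)² = 34(y - 8).
Vertex (-6, 8); 4p = 34 so p = 17/2. Opens up.
Directrix is the horizontal line y = k − p = 8 − (17/2) = -1/2.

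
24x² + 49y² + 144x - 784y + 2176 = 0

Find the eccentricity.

24(x² + 6x) + 49(y² - 16y) = -2176
Completing the square gives 24(x + 3)² + 49(y - 8)² = -2176 + 216 + 3136 = 1176.
Divide by 1176: (x + 3)²/49 + (y - 8)²/24 = 1
Ellipse, center (-3, 8), major axis horizontal; a² = 49, b² = 24.
c² = a² - b² = 25, so c = 5.
e = c/a = 5/7.

e = 5/7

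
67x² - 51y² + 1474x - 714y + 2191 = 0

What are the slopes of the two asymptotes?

67(x² + 22x) -51(y² + 14y) = -2191
67(x + 11)² -51(y + 7)² = -2191 + 8107 - 2499 = 3417
Divide through by 3417 to get (x + 11)²/51 - (y + 7)²/67 = 1.
Hyperbola, center (-11, -7), transverse axis horizontal; a² = 51, b² = 67.
For a horizontal hyperbola the asymptotes have slope ±b/a.
Here that is ±√67/√51 = ±√3417/51.

√3417/51 and -√3417/51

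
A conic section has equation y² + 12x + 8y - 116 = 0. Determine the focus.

Only y is squared. Complete the square in y: (y + 4)² = -12(x - 11).
Vertex (11, -4); 4p = -12 so p = -3. Opens left.
Focus is p units from the vertex along the axis: (h + p, k).

(8, -4)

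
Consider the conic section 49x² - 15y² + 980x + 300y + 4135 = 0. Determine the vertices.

Collect terms: 49(x² + 20x) -15(y² - 20y) = -4135
49(x + 10)² -15(y - 10)² = -4135 + 4900 - 1500 = -735
Divide through by -735 to get (y - 10)²/49 - (x + 10)²/15 = 1.
Hyperbola, center (-10, 10), transverse axis vertical; a² = 49, b² = 15.
a = 7. Vertices at (h, k ± a).

(-10, 3) and (-10, 17)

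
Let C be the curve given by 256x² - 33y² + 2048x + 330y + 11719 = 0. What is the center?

(-4, 5)

Group: 256(x² + 8x) -33(y² - 10y) = -11719
256(x + 4)² -33(y - 5)² = -11719 + 4096 - 825 = -8448
Divide through by -8448 to get (y - 5)²/256 - (x + 4)²/33 = 1.
Hyperbola with center (-4, 5).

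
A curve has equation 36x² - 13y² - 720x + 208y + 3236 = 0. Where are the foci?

(10, 1) and (10, 15)

Group the x- and y-terms: 36(x² - 20x) -13(y² - 16y) = -3236
Complete the square in x and y: 36(x - 10)² -13(y - 8)² = -3236 + 3600 - 832 = -468
Divide by -468: (y - 8)²/36 - (x - 10)²/13 = 1
Hyperbola, center (10, 8), transverse axis vertical; a² = 36, b² = 13.
c² = a² + b² = 36 + 13 = 49, so c = 7.
Foci lie on the vertical axis through the center: (h, k ± c).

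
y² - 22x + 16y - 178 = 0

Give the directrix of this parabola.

x = -33/2

Only y is squared. Complete the square in y: (y + 8)² = 22(x + 11).
Vertex (-11, -8); 4p = 22 so p = 11/2. Opens right.
Directrix is the vertical line x = h − p = -11 − (11/2) = -33/2.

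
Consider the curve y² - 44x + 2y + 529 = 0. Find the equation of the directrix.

Only y is squared. Complete the square in y: (y + 1)² = 44(x - 12).
Vertex (12, -1); 4p = 44 so p = 11. Opens right.
Directrix is the vertical line x = h − p = 12 − (11) = 1.

x = 1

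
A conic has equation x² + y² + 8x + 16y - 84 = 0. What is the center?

Rearranging, (x² + 8x) + (y² + 16y) = 84.
Completing the square gives (x + 4)² + (y + 8)² = 84 + 16 + 64 = 164.
So (x + 4)² + (y + 8)² = 164.
Circle centered at (-4, -8) with r² = 164.

(-4, -8)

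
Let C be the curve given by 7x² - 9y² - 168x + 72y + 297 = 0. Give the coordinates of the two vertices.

(3, 4) and (21, 4)

Rearranging, 7(x² - 24x) -9(y² - 8y) = -297.
Completing the square gives 7(x - 12)² -9(y - 4)² = -297 + 1008 - 144 = 567.
Divide through by 567 to get (x - 12)²/81 - (y - 4)²/63 = 1.
Hyperbola, center (12, 4), transverse axis horizontal; a² = 81, b² = 63.
a = 9. Vertices at (h ± a, k).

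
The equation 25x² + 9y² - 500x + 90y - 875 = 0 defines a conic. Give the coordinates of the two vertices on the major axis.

(10, -25) and (10, 15)

Rearranging, 25(x² - 20x) + 9(y² + 10y) = 875.
Completing the square gives 25(x - 10)² + 9(y + 5)² = 875 + 2500 + 225 = 3600.
Dividing both sides by 3600: (x - 10)²/144 + (y + 5)²/400 = 1
Ellipse, center (10, -5), major axis vertical; a² = 400, b² = 144.
a = 20. Vertices at (h, k ± a).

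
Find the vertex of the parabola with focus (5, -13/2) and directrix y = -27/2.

The vertex is the midpoint between the focus and the directrix along the axis of symmetry.
Axis is vertical (directrix is horizontal). Vertex y-coordinate = (-13/2 + (-27/2))/2 = -10; x-coordinate = 5.

(5, -10)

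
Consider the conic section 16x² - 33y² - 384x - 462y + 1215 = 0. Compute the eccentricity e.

16(x² - 24x) -33(y² + 14y) = -1215
Completing the square gives 16(x - 12)² -33(y + 7)² = -1215 + 2304 - 1617 = -528.
Divide through by -528 to get (y + 7)²/16 - (x - 12)²/33 = 1.
Hyperbola, center (12, -7), transverse axis vertical; a² = 16, b² = 33.
c² = a² + b² = 49, so c = 7.
e = c/a = 7/4.

e = 7/4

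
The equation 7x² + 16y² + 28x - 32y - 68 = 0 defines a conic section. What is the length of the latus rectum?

Group the x- and y-terms: 7(x² + 4x) + 16(y² - 2y) = 68
7(x + 2)² + 16(y - 1)² = 68 + 28 + 16 = 112
Dividing both sides by 112: (x + 2)²/16 + (y - 1)²/7 = 1
Ellipse, center (-2, 1), major axis horizontal; a² = 16, b² = 7.
Latus rectum length = 2b²/a = 2·7/4 = 7/2.

7/2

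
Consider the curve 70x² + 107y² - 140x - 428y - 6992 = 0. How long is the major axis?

2√107

70(x² - 2x) + 107(y² - 4y) = 6992
Complete the square in x and y: 70(x - 1)² + 107(y - 2)² = 6992 + 70 + 428 = 7490
Dividing both sides by 7490: (x - 1)²/107 + (y - 2)²/70 = 1
Ellipse, center (1, 2), major axis horizontal; a² = 107, b² = 70.
a² = 107 so a = √107; the major axis has length 2a = 2√107.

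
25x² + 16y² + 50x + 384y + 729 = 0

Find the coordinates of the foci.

(-1, -18) and (-1, -6)

Group the x- and y-terms: 25(x² + 2x) + 16(y² + 24y) = -729
25(x + 1)² + 16(y + 12)² = -729 + 25 + 2304 = 1600
Divide by 1600: (x + 1)²/64 + (y + 12)²/100 = 1
Ellipse, center (-1, -12), major axis vertical; a² = 100, b² = 64.
c² = a² - b² = 100 - 64 = 36, so c = 6.
Foci lie on the vertical axis through the center: (h, k ± c).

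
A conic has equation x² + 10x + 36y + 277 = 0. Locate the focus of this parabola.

Only x is squared. Complete the square in x: (x + 5)² = -36(y + 7).
Vertex (-5, -7); 4p = -36 so p = -9. Opens down.
Focus is p units from the vertex along the axis: (h, k + p).

(-5, -16)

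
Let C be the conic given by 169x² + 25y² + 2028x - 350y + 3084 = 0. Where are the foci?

(-6, -5) and (-6, 19)

Group: 169(x² + 12x) + 25(y² - 14y) = -3084
Complete the square in x and y: 169(x + 6)² + 25(y - 7)² = -3084 + 6084 + 1225 = 4225
Dividing both sides by 4225: (x + 6)²/25 + (y - 7)²/169 = 1
Ellipse, center (-6, 7), major axis vertical; a² = 169, b² = 25.
c² = a² - b² = 169 - 25 = 144, so c = 12.
Foci lie on the vertical axis through the center: (h, k ± c).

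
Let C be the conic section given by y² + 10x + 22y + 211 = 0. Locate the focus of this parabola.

Only y is squared. Complete the square in y: (y + 11)² = -10(x + 9).
Vertex (-9, -11); 4p = -10 so p = -5/2. Opens left.
Focus is p units from the vertex along the axis: (h + p, k).

(-23/2, -11)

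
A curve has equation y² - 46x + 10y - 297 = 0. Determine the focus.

(9/2, -5)

Only y is squared. Complete the square in y: (y + 5)² = 46(x + 7).
Vertex (-7, -5); 4p = 46 so p = 23/2. Opens right.
Focus is p units from the vertex along the axis: (h + p, k).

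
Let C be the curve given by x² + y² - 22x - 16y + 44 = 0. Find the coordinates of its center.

(x² - 22x) + (y² - 16y) = -44
Complete the square in x and y: (x - 11)² + (y - 8)² = -44 + 121 + 64 = 141
So (x - 11)² + (y - 8)² = 141.
Circle centered at (11, 8) with r² = 141.

(11, 8)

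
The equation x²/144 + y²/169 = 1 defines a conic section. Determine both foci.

Center (0, 0). The larger denominator 169 sits under the y-term, so the major axis is vertical; a² = 169, b² = 144.
c² = a² - b² = 169 - 144 = 25, so c = 5.
Foci lie on the vertical axis through the center: (h, k ± c).

(0, -5) and (0, 5)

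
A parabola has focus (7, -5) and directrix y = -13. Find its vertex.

(7, -9)

The vertex is the midpoint between the focus and the directrix along the axis of symmetry.
Axis is vertical (directrix is horizontal). Vertex y-coordinate = (-5 + (-13))/2 = -9; x-coordinate = 7.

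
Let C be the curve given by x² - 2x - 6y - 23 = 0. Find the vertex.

Only x is squared. Complete the square in x: (x - 1)² = 6(y + 4).
Vertex (1, -4); 4p = 6 so p = 3/2. Opens up.

(1, -4)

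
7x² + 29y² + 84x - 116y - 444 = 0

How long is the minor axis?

4√7

Group: 7(x² + 12x) + 29(y² - 4y) = 444
7(x + 6)² + 29(y - 2)² = 444 + 252 + 116 = 812
Dividing both sides by 812: (x + 6)²/116 + (y - 2)²/28 = 1
Ellipse, center (-6, 2), major axis horizontal; a² = 116, b² = 28.
b² = 28 so b = 2√7; the minor axis has length 2b = 4√7.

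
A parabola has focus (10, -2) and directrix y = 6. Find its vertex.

The vertex is the midpoint between the focus and the directrix along the axis of symmetry.
Axis is vertical (directrix is horizontal). Vertex y-coordinate = (-2 + 6)/2 = 2; x-coordinate = 10.

(10, 2)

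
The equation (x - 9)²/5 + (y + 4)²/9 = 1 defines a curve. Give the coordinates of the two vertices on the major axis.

Center (9, -4). The larger denominator 9 sits under the y-term, so the major axis is vertical; a² = 9, b² = 5.
a = 3. Vertices at (h, k ± a).

(9, -7) and (9, -1)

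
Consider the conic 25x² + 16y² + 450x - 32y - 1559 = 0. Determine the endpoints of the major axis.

Group: 25(x² + 18x) + 16(y² - 2y) = 1559
Complete the square: 25(x + 9)² + 16(y - 1)² = 1559 + 2025 + 16 = 3600
Dividing both sides by 3600: (x + 9)²/144 + (y - 1)²/225 = 1
Ellipse, center (-9, 1), major axis vertical; a² = 225, b² = 144.
a = 15. Vertices at (h, k ± a).

(-9, -14) and (-9, 16)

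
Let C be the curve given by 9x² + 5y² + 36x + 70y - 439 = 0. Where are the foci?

(-2, -15) and (-2, 1)

Rearranging, 9(x² + 4x) + 5(y² + 14y) = 439.
9(x + 2)² + 5(y + 7)² = 439 + 36 + 245 = 720
Divide by 720: (x + 2)²/80 + (y + 7)²/144 = 1
Ellipse, center (-2, -7), major axis vertical; a² = 144, b² = 80.
c² = a² - b² = 144 - 80 = 64, so c = 8.
Foci lie on the vertical axis through the center: (h, k ± c).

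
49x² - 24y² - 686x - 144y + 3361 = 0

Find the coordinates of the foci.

(7, -3 - √73) and (7, -3 + √73)

Group the x- and y-terms: 49(x² - 14x) -24(y² + 6y) = -3361
Complete the square: 49(x - 7)² -24(y + 3)² = -3361 + 2401 - 216 = -1176
Divide by -1176: (y + 3)²/49 - (x - 7)²/24 = 1
Hyperbola, center (7, -3), transverse axis vertical; a² = 49, b² = 24.
c² = a² + b² = 49 + 24 = 73, so c = √73.
Foci lie on the vertical axis through the center: (h, k ± c).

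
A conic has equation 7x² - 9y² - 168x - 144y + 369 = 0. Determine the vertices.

(9, -8) and (15, -8)

Group the x- and y-terms: 7(x² - 24x) -9(y² + 16y) = -369
Complete the square in x and y: 7(x - 12)² -9(y + 8)² = -369 + 1008 - 576 = 63
Divide by 63: (x - 12)²/9 - (y + 8)²/7 = 1
Hyperbola, center (12, -8), transverse axis horizontal; a² = 9, b² = 7.
a = 3. Vertices at (h ± a, k).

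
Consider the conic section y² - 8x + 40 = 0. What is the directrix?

x = 3

Only y is squared. Complete the square in y: y² = 8(x - 5).
Vertex (5, 0); 4p = 8 so p = 2. Opens right.
Directrix is the vertical line x = h − p = 5 − (2) = 3.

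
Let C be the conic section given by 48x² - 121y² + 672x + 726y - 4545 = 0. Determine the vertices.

Group: 48(x² + 14x) -121(y² - 6y) = 4545
Complete the square in x and y: 48(x + 7)² -121(y - 3)² = 4545 + 2352 - 1089 = 5808
Dividing both sides by 5808: (x + 7)²/121 - (y - 3)²/48 = 1
Hyperbola, center (-7, 3), transverse axis horizontal; a² = 121, b² = 48.
a = 11. Vertices at (h ± a, k).

(-18, 3) and (4, 3)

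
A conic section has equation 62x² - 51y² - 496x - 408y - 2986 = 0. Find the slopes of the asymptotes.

√3162/51 and -√3162/51

Group: 62(x² - 8x) -51(y² + 8y) = 2986
Completing the square gives 62(x - 4)² -51(y + 4)² = 2986 + 992 - 816 = 3162.
Divide through by 3162 to get (x - 4)²/51 - (y + 4)²/62 = 1.
Hyperbola, center (4, -4), transverse axis horizontal; a² = 51, b² = 62.
For a horizontal hyperbola the asymptotes have slope ±b/a.
Here that is ±√62/√51 = ±√3162/51.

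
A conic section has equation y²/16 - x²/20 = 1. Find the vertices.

(0, -4) and (0, 4)

Center (0, 0). The positive term is the y-term, so the transverse axis is vertical; a² = 16, b² = 20.
a = 4. Vertices at (h, k ± a).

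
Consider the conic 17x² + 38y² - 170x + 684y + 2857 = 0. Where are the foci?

(5 - √21, -9) and (5 + √21, -9)

Collect terms: 17(x² - 10x) + 38(y² + 18y) = -2857
Complete the square: 17(x - 5)² + 38(y + 9)² = -2857 + 425 + 3078 = 646
Dividing both sides by 646: (x - 5)²/38 + (y + 9)²/17 = 1
Ellipse, center (5, -9), major axis horizontal; a² = 38, b² = 17.
c² = a² - b² = 38 - 17 = 21, so c = √21.
Foci lie on the horizontal axis through the center: (h ± c, k).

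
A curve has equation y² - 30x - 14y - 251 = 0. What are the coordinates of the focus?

Only y is squared. Complete the square in y: (y - 7)² = 30(x + 10).
Vertex (-10, 7); 4p = 30 so p = 15/2. Opens right.
Focus is p units from the vertex along the axis: (h + p, k).

(-5/2, 7)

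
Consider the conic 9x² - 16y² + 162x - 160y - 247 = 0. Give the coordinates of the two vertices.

(-17, -5) and (-1, -5)

Collect terms: 9(x² + 18x) -16(y² + 10y) = 247
9(x + 9)² -16(y + 5)² = 247 + 729 - 400 = 576
Divide through by 576 to get (x + 9)²/64 - (y + 5)²/36 = 1.
Hyperbola, center (-9, -5), transverse axis horizontal; a² = 64, b² = 36.
a = 8. Vertices at (h ± a, k).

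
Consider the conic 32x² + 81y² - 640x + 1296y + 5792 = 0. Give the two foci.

(3, -8) and (17, -8)

Group the x- and y-terms: 32(x² - 20x) + 81(y² + 16y) = -5792
Completing the square gives 32(x - 10)² + 81(y + 8)² = -5792 + 3200 + 5184 = 2592.
Divide by 2592: (x - 10)²/81 + (y + 8)²/32 = 1
Ellipse, center (10, -8), major axis horizontal; a² = 81, b² = 32.
c² = a² - b² = 81 - 32 = 49, so c = 7.
Foci lie on the horizontal axis through the center: (h ± c, k).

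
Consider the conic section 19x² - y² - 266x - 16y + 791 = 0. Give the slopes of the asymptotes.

√19 and -√19

Group: 19(x² - 14x) -(y² + 16y) = -791
Completing the square gives 19(x - 7)² -(y + 8)² = -791 + 931 - 64 = 76.
Dividing both sides by 76: (x - 7)²/4 - (y + 8)²/76 = 1
Hyperbola, center (7, -8), transverse axis horizontal; a² = 4, b² = 76.
For a horizontal hyperbola the asymptotes have slope ±b/a.
Here that is ±2√19/2 = ±√19.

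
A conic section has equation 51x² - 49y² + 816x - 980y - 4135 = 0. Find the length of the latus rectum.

102/7

Collect terms: 51(x² + 16x) -49(y² + 20y) = 4135
Complete the square: 51(x + 8)² -49(y + 10)² = 4135 + 3264 - 4900 = 2499
Divide by 2499: (x + 8)²/49 - (y + 10)²/51 = 1
Hyperbola, center (-8, -10), transverse axis horizontal; a² = 49, b² = 51.
Latus rectum length = 2b²/a = 2·51/7 = 102/7.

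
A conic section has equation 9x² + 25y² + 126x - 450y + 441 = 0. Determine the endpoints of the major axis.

(-22, 9) and (8, 9)

Group the x- and y-terms: 9(x² + 14x) + 25(y² - 18y) = -441
Completing the square gives 9(x + 7)² + 25(y - 9)² = -441 + 441 + 2025 = 2025.
Dividing both sides by 2025: (x + 7)²/225 + (y - 9)²/81 = 1
Ellipse, center (-7, 9), major axis horizontal; a² = 225, b² = 81.
a = 15. Vertices at (h ± a, k).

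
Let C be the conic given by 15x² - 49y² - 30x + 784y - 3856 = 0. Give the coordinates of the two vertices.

Group: 15(x² - 2x) -49(y² - 16y) = 3856
15(x - 1)² -49(y - 8)² = 3856 + 15 - 3136 = 735
Dividing both sides by 735: (x - 1)²/49 - (y - 8)²/15 = 1
Hyperbola, center (1, 8), transverse axis horizontal; a² = 49, b² = 15.
a = 7. Vertices at (h ± a, k).

(-6, 8) and (8, 8)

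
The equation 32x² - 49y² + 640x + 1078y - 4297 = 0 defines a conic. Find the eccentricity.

Collect terms: 32(x² + 20x) -49(y² - 22y) = 4297
32(x + 10)² -49(y - 11)² = 4297 + 3200 - 5929 = 1568
Divide by 1568: (x + 10)²/49 - (y - 11)²/32 = 1
Hyperbola, center (-10, 11), transverse axis horizontal; a² = 49, b² = 32.
c² = a² + b² = 81, so c = 9.
e = c/a = 9/7.

e = 9/7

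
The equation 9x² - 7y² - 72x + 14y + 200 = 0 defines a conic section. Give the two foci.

(4, -3) and (4, 5)

Collect terms: 9(x² - 8x) -7(y² - 2y) = -200
Complete the square: 9(x - 4)² -7(y - 1)² = -200 + 144 - 7 = -63
Divide by -63: (y - 1)²/9 - (x - 4)²/7 = 1
Hyperbola, center (4, 1), transverse axis vertical; a² = 9, b² = 7.
c² = a² + b² = 9 + 7 = 16, so c = 4.
Foci lie on the vertical axis through the center: (h, k ± c).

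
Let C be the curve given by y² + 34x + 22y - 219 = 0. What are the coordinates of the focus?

(3/2, -11)

Only y is squared. Complete the square in y: (y + 11)² = -34(x - 10).
Vertex (10, -11); 4p = -34 so p = -17/2. Opens left.
Focus is p units from the vertex along the axis: (h + p, k).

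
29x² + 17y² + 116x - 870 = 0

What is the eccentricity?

e = 2√87/29

Rearranging, 29(x² + 4x) + 17y² = 870.
Completing the square gives 29(x + 2)² + 17y² = 870 + 116 + 0 = 986.
Divide through by 986 to get (x + 2)²/34 + y²/58 = 1.
Ellipse, center (-2, 0), major axis vertical; a² = 58, b² = 34.
c² = a² - b² = 24, so c = 2√6.
e = c/a = 2√6/√58 = 2√87/29.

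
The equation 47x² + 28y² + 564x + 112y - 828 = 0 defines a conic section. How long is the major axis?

Group the x- and y-terms: 47(x² + 12x) + 28(y² + 4y) = 828
Complete the square: 47(x + 6)² + 28(y + 2)² = 828 + 1692 + 112 = 2632
Divide by 2632: (x + 6)²/56 + (y + 2)²/94 = 1
Ellipse, center (-6, -2), major axis vertical; a² = 94, b² = 56.
a² = 94 so a = √94; the major axis has length 2a = 2√94.

2√94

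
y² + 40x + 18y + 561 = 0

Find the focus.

(-22, -9)

Only y is squared. Complete the square in y: (y + 9)² = -40(x + 12).
Vertex (-12, -9); 4p = -40 so p = -10. Opens left.
Focus is p units from the vertex along the axis: (h + p, k).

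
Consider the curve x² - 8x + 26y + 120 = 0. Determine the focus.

(4, -21/2)

Only x is squared. Complete the square in x: (x - 4)² = -26(y + 4).
Vertex (4, -4); 4p = -26 so p = -13/2. Opens down.
Focus is p units from the vertex along the axis: (h, k + p).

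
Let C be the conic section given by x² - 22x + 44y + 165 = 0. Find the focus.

(11, -12)

Only x is squared. Complete the square in x: (x - 11)² = -44(y + 1).
Vertex (11, -1); 4p = -44 so p = -11. Opens down.
Focus is p units from the vertex along the axis: (h, k + p).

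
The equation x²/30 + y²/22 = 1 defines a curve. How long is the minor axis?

Center (0, 0). The larger denominator 30 sits under the x-term, so the major axis is horizontal; a² = 30, b² = 22.
b² = 22 so b = √22; the minor axis has length 2b = 2√22.

2√22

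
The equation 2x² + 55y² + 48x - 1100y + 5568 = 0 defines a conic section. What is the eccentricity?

Rearranging, 2(x² + 24x) + 55(y² - 20y) = -5568.
2(x + 12)² + 55(y - 10)² = -5568 + 288 + 5500 = 220
Divide by 220: (x + 12)²/110 + (y - 10)²/4 = 1
Ellipse, center (-12, 10), major axis horizontal; a² = 110, b² = 4.
c² = a² - b² = 106, so c = √106.
e = c/a = √106/√110 = √2915/55.

e = √2915/55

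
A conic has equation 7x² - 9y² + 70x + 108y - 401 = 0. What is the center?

Rearranging, 7(x² + 10x) -9(y² - 12y) = 401.
Complete the square: 7(x + 5)² -9(y - 6)² = 401 + 175 - 324 = 252
Divide by 252: (x + 5)²/36 - (y - 6)²/28 = 1
Hyperbola with center (-5, 6).

(-5, 6)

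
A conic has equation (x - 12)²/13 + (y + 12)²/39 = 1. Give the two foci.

(12, -12 - √26) and (12, -12 + √26)

Center (12, -12). The larger denominator 39 sits under the y-term, so the major axis is vertical; a² = 39, b² = 13.
c² = a² - b² = 39 - 13 = 26, so c = √26.
Foci lie on the vertical axis through the center: (h, k ± c).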